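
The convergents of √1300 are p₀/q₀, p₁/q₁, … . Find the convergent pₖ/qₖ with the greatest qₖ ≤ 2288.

√1300 = [36; 18, 72, …] (period length 2).
Convergents:
  p_0/q_0 = 36/1
  p_1/q_1 = 649/18
  p_2/q_2 = 46764/1297
  p_3/q_3 = 842401/23364
q_2 = 1297 ≤ 2288 < 23364 = q_3, so the answer is 46764/1297.

46764/1297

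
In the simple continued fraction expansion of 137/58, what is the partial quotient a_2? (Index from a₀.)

137 = 2·58 + 21   →  a_0 = 2
58 = 2·21 + 16   →  a_1 = 2
21 = 1·16 + 5   →  a_2 = 1

1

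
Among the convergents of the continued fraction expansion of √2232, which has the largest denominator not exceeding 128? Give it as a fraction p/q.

√2232 = [47; 4, 10, 4, 94, …] (period length 4).
Convergents:
  p_0/q_0 = 47/1
  p_1/q_1 = 189/4
  p_2/q_2 = 1937/41
  p_3/q_3 = 7937/168
q_2 = 41 ≤ 128 < 168 = q_3, so the answer is 1937/41.

1937/41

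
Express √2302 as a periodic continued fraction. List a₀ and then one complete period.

a₀ = ⌊√2302⌋ = 47.
With m₀=0, d₀=1 and mₖ₊₁ = dₖaₖ − mₖ, dₖ₊₁ = (n − mₖ₊₁²)/dₖ, aₖ₊₁ = ⌊(a₀+mₖ₊₁)/dₖ₊₁⌋:
  k=1: m=47, d=93, a=1
  k=2: m=46, d=2, a=46
  k=3: m=46, d=93, a=1
  k=4: m=47, d=1, a=94
d=1 and a=2a₀=94 at k=4, so the next step gives (m, d) = (47, 93) again — its k=1 value — and the period has length 4.

[47; 1, 46, 1, 94]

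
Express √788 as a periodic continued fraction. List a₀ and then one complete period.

[28; 14, 56]

a₀ = ⌊√788⌋ = 28.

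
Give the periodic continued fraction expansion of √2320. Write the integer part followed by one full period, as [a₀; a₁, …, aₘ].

a₀ = ⌊√2320⌋ = 48.
With m₀=0, d₀=1 and mₖ₊₁ = dₖaₖ − mₖ, dₖ₊₁ = (n − mₖ₊₁²)/dₖ, aₖ₊₁ = ⌊(a₀+mₖ₊₁)/dₖ₊₁⌋:
  k=1: m=48, d=16, a=6
  k=2: m=48, d=1, a=96
d=1 and a=2a₀=96 at k=2, so the next step gives (m, d) = (48, 16) again — its k=1 value — and the period has length 2.

[48; 6, 96]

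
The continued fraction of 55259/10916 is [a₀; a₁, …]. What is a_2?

13

55259 = 5·10916 + 679   →  a_0 = 5
10916 = 16·679 + 52   →  a_1 = 16
679 = 13·52 + 3   →  a_2 = 13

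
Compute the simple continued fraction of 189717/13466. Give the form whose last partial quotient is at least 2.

[14; 11, 3, 2, 10, 1, 14]

189717 = 14·13466 + 1193
13466 = 11·1193 + 343
1193 = 3·343 + 164
343 = 2·164 + 15
164 = 10·15 + 14
15 = 1·14 + 1
14 = 14·1 + 0  (stop)
So 189717/13466 = [14; 11, 3, 2, 10, 1, 14].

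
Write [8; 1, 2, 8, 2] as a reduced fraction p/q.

Fold from the inside: start with 2/1.
  8 + 1/2 = 17/2
  2 + 2/17 = 36/17
  1 + 17/36 = 53/36
  8 + 36/53 = 460/53

460/53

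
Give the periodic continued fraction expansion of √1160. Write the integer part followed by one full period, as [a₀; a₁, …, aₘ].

a₀ = ⌊√1160⌋ = 34.
With m₀=0, d₀=1 and mₖ₊₁ = dₖaₖ − mₖ, dₖ₊₁ = (n − mₖ₊₁²)/dₖ, aₖ₊₁ = ⌊(a₀+mₖ₊₁)/dₖ₊₁⌋:
  k=1: m=34, d=4, a=17
  k=2: m=34, d=1, a=68
d=1 and a=2a₀=68 at k=2, so the next step gives (m, d) = (34, 4) again — its k=1 value — and the period has length 2.

[34; 17, 68]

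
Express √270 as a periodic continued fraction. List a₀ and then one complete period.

a₀ = ⌊√270⌋ = 16.
With m₀=0, d₀=1 and mₖ₊₁ = dₖaₖ − mₖ, dₖ₊₁ = (n − mₖ₊₁²)/dₖ, aₖ₊₁ = ⌊(a₀+mₖ₊₁)/dₖ₊₁⌋:
  k=1: m=16, d=14, a=2
  k=2: m=12, d=9, a=3
  k=3: m=15, d=5, a=6
  k=4: m=15, d=9, a=3
  k=5: m=12, d=14, a=2
  k=6: m=16, d=1, a=32
d=1 and a=2a₀=32 at k=6, so the next step gives (m, d) = (16, 14) again — its k=1 value — and the period has length 6.

[16; 2, 3, 6, 3, 2, 32]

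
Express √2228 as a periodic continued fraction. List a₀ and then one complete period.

[47; 4, 1, 22, 1, 4, 94]

a₀ = ⌊√2228⌋ = 47.
With m₀=0, d₀=1 and mₖ₊₁ = dₖaₖ − mₖ, dₖ₊₁ = (n − mₖ₊₁²)/dₖ, aₖ₊₁ = ⌊(a₀+mₖ₊₁)/dₖ₊₁⌋:
  k=1: m=47, d=19, a=4
  k=2: m=29, d=73, a=1
  k=3: m=44, d=4, a=22
  k=4: m=44, d=73, a=1
  k=5: m=29, d=19, a=4
  k=6: m=47, d=1, a=94
d=1 and a=2a₀=94 at k=6, so the next step gives (m, d) = (47, 19) again — its k=1 value — and the period has length 6.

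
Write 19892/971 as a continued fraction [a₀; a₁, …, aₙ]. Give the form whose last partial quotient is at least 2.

19892 = 20*971 + 472
971 = 2*472 + 27
472 = 17*27 + 13
27 = 2*13 + 1
13 = 13*1 + 0  (stop)
So 19892/971 = [20; 2, 17, 2, 13].

[20; 2, 17, 2, 13]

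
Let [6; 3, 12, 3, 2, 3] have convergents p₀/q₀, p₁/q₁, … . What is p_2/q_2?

Using pₖ = aₖpₖ₋₁ + pₖ₋₂, qₖ = aₖqₖ₋₁ + qₖ₋₂ (with p₋₁=1, p₋₂=0, q₋₁=0, q₋₂=1):
  k=0: a=6, p=6, q=1
  k=1: a=3, p=19, q=3
  k=2: a=12, p=234, q=37

234/37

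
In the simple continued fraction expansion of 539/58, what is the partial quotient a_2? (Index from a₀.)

2

539 = 9·58 + 17   →  a_0 = 9
58 = 3·17 + 7   →  a_1 = 3
17 = 2·7 + 3   →  a_2 = 2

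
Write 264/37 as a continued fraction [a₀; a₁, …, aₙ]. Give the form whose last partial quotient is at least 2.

[7; 7, 2, 2]

264 = 7·37 + 5
37 = 7·5 + 2
5 = 2·2 + 1
2 = 2·1 + 0  (stop)
So 264/37 = [7; 7, 2, 2].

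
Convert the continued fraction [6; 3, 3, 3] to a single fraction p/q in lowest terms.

208/33

Using pₖ = aₖpₖ₋₁ + pₖ₋₂ and qₖ = aₖqₖ₋₁ + qₖ₋₂:
  k=0: a=6, p=6, q=1
  k=1: a=3, p=19, q=3
  k=2: a=3, p=63, q=10
  k=3: a=3, p=208, q=33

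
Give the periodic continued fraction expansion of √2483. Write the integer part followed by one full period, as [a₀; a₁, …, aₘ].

[49; 1, 4, 1, 6, 1, 4, 1, 98]

a₀ = ⌊√2483⌋ = 49.
With m₀=0, d₀=1 and mₖ₊₁ = dₖaₖ − mₖ, dₖ₊₁ = (n − mₖ₊₁²)/dₖ, aₖ₊₁ = ⌊(a₀+mₖ₊₁)/dₖ₊₁⌋:
  k=1: m=49, d=82, a=1
  k=2: m=33, d=17, a=4
  k=3: m=35, d=74, a=1
  k=4: m=39, d=13, a=6
  k=5: m=39, d=74, a=1
  k=6: m=35, d=17, a=4
  k=7: m=33, d=82, a=1
  k=8: m=49, d=1, a=98
d=1 and a=2a₀=98 at k=8, so the next step gives (m, d) = (49, 82) again — its k=1 value — and the period has length 8.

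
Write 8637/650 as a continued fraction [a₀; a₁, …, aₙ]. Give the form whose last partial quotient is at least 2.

8637 = 13*650 + 187
650 = 3*187 + 89
187 = 2*89 + 9
89 = 9*9 + 8
9 = 1*8 + 1
8 = 8*1 + 0  (stop)
So 8637/650 = [13; 3, 2, 9, 1, 8].

[13; 3, 2, 9, 1, 8]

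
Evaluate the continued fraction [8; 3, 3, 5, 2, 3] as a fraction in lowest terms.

Fold from the inside: start with 3/1.
  2 + 1/3 = 7/3
  5 + 3/7 = 38/7
  3 + 7/38 = 121/38
  3 + 38/121 = 401/121
  8 + 121/401 = 3329/401

3329/401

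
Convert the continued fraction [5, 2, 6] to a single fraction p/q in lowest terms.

71/13

Fold from the inside: start with 6/1.
  2 + 1/6 = 13/6
  5 + 6/13 = 71/13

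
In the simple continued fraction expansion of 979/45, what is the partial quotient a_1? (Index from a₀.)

979 = 21·45 + 34   →  a_0 = 21
45 = 1·34 + 11   →  a_1 = 1

1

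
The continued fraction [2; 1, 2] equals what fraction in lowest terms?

Fold from the inside: start with 2/1.
  1 + 1/2 = 3/2
  2 + 2/3 = 8/3

8/3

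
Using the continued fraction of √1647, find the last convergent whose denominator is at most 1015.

39731/979

√1647 = [40; 1, 1, 2, 1, 1, 80, …] (period length 6).
Convergents:
  p_0/q_0 = 40/1
  p_1/q_1 = 41/1
  p_2/q_2 = 81/2
  p_3/q_3 = 203/5
  p_4/q_4 = 284/7
  p_5/q_5 = 487/12
  p_6/q_6 = 39244/967
  p_7/q_7 = 39731/979
  p_8/q_8 = 78975/1946
q_7 = 979 ≤ 1015 < 1946 = q_8, so the answer is 39731/979.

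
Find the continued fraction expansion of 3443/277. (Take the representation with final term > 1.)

3443 = 12·277 + 119
277 = 2·119 + 39
119 = 3·39 + 2
39 = 19·2 + 1
2 = 2·1 + 0  (stop)
So 3443/277 = [12; 2, 3, 19, 2].

[12; 2, 3, 19, 2]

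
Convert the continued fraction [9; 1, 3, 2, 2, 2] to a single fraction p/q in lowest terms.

Fold from the inside: start with 2/1.
  2 + 1/2 = 5/2
  2 + 2/5 = 12/5
  3 + 5/12 = 41/12
  1 + 12/41 = 53/41
  9 + 41/53 = 518/53

518/53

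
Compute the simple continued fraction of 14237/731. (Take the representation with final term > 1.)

14237 = 19*731 + 348
731 = 2*348 + 35
348 = 9*35 + 33
35 = 1*33 + 2
33 = 16*2 + 1
2 = 2*1 + 0  (stop)
So 14237/731 = [19; 2, 9, 1, 16, 2].

[19; 2, 9, 1, 16, 2]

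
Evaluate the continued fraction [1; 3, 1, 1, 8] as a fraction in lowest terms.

77/60

Using pₖ = aₖpₖ₋₁ + pₖ₋₂ and qₖ = aₖqₖ₋₁ + qₖ₋₂:
  k=0: a=1, p=1, q=1
  k=1: a=3, p=4, q=3
  k=2: a=1, p=5, q=4
  k=3: a=1, p=9, q=7
  k=4: a=8, p=77, q=60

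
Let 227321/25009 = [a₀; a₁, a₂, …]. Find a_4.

227321 = 9·25009 + 2240   →  a_0 = 9
25009 = 11·2240 + 369   →  a_1 = 11
2240 = 6·369 + 26   →  a_2 = 6
369 = 14·26 + 5   →  a_3 = 14
26 = 5·5 + 1   →  a_4 = 5

5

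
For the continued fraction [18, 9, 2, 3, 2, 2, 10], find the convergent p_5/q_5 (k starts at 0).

6663/368

Using pₖ = aₖpₖ₋₁ + pₖ₋₂, qₖ = aₖqₖ₋₁ + qₖ₋₂ (with p₋₁=1, p₋₂=0, q₋₁=0, q₋₂=1):
  k=0: a=18, p=18, q=1
  k=1: a=9, p=163, q=9
  k=2: a=2, p=344, q=19
  k=3: a=3, p=1195, q=66
  k=4: a=2, p=2734, q=151
  k=5: a=2, p=6663, q=368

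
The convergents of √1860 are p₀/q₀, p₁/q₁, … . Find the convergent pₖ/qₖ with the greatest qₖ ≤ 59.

2027/47

√1860 = [43; 7, 1, 4, 1, 7, 86, …] (period length 6).
Convergents:
  p_0/q_0 = 43/1
  p_1/q_1 = 302/7
  p_2/q_2 = 345/8
  p_3/q_3 = 1682/39
  p_4/q_4 = 2027/47
  p_5/q_5 = 15871/368
q_4 = 47 ≤ 59 < 368 = q_5, so the answer is 2027/47.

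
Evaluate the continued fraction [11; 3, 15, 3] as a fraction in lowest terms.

Using pₖ = aₖpₖ₋₁ + pₖ₋₂ and qₖ = aₖqₖ₋₁ + qₖ₋₂:
  k=0: a=11, p=11, q=1
  k=1: a=3, p=34, q=3
  k=2: a=15, p=521, q=46
  k=3: a=3, p=1597, q=141

1597/141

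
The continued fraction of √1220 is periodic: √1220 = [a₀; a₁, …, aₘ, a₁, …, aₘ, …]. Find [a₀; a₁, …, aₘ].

[34; 1, 12, 1, 68]

a₀ = ⌊√1220⌋ = 34.
With m₀=0, d₀=1 and mₖ₊₁ = dₖaₖ − mₖ, dₖ₊₁ = (n − mₖ₊₁²)/dₖ, aₖ₊₁ = ⌊(a₀+mₖ₊₁)/dₖ₊₁⌋:
  k=1: m=34, d=64, a=1
  k=2: m=30, d=5, a=12
  k=3: m=30, d=64, a=1
  k=4: m=34, d=1, a=68
d=1 and a=2a₀=68 at k=4, so the next step gives (m, d) = (34, 64) again — its k=1 value — and the period has length 4.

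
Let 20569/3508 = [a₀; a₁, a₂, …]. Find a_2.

20569 = 5·3508 + 3029   →  a_0 = 5
3508 = 1·3029 + 479   →  a_1 = 1
3029 = 6·479 + 155   →  a_2 = 6

6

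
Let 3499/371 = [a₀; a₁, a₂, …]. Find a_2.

3

3499 = 9·371 + 160   →  a_0 = 9
371 = 2·160 + 51   →  a_1 = 2
160 = 3·51 + 7   →  a_2 = 3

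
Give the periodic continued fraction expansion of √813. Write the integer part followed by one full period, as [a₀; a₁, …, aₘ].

[28; 1, 1, 18, 1, 1, 56]

a₀ = ⌊√813⌋ = 28.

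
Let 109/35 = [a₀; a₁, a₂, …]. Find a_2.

1

109 = 3·35 + 4   →  a_0 = 3
35 = 8·4 + 3   →  a_1 = 8
4 = 1·3 + 1   →  a_2 = 1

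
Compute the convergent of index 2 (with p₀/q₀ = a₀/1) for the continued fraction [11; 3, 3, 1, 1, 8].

Using pₖ = aₖpₖ₋₁ + pₖ₋₂, qₖ = aₖqₖ₋₁ + qₖ₋₂ (with p₋₁=1, p₋₂=0, q₋₁=0, q₋₂=1):
  k=0: a=11, p=11, q=1
  k=1: a=3, p=34, q=3
  k=2: a=3, p=113, q=10

113/10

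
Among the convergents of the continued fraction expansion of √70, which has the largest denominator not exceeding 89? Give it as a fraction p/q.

251/30

√70 = [8; 2, 1, 2, 1, 2, 16, …] (period length 6).
Convergents:
  p_0/q_0 = 8/1
  p_1/q_1 = 17/2
  p_2/q_2 = 25/3
  p_3/q_3 = 67/8
  p_4/q_4 = 92/11
  p_5/q_5 = 251/30
  p_6/q_6 = 4108/491
q_5 = 30 ≤ 89 < 491 = q_6, so the answer is 251/30.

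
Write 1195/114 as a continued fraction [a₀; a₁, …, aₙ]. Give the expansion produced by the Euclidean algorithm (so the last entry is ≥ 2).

1195 = 10×114 + 55
114 = 2×55 + 4
55 = 13×4 + 3
4 = 1×3 + 1
3 = 3×1 + 0  (stop)
So 1195/114 = [10; 2, 13, 1, 3].

[10; 2, 13, 1, 3]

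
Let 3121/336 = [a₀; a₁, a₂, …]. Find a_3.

3121 = 9·336 + 97   →  a_0 = 9
336 = 3·97 + 45   →  a_1 = 3
97 = 2·45 + 7   →  a_2 = 2
45 = 6·7 + 3   →  a_3 = 6

6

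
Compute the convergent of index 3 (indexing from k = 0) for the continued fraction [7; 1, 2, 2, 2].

54/7

Using pₖ = aₖpₖ₋₁ + pₖ₋₂, qₖ = aₖqₖ₋₁ + qₖ₋₂ (with p₋₁=1, p₋₂=0, q₋₁=0, q₋₂=1):
  k=0: a=7, p=7, q=1
  k=1: a=1, p=8, q=1
  k=2: a=2, p=23, q=3
  k=3: a=2, p=54, q=7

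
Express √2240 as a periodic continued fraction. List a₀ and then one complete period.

[47; 3, 23, 3, 94]

a₀ = ⌊√2240⌋ = 47.
With m₀=0, d₀=1 and mₖ₊₁ = dₖaₖ − mₖ, dₖ₊₁ = (n − mₖ₊₁²)/dₖ, aₖ₊₁ = ⌊(a₀+mₖ₊₁)/dₖ₊₁⌋:
  k=1: m=47, d=31, a=3
  k=2: m=46, d=4, a=23
  k=3: m=46, d=31, a=3
  k=4: m=47, d=1, a=94
d=1 and a=2a₀=94 at k=4, so the next step gives (m, d) = (47, 31) again — its k=1 value — and the period has length 4.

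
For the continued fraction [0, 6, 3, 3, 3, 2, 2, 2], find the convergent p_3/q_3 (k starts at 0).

10/63

Using pₖ = aₖpₖ₋₁ + pₖ₋₂, qₖ = aₖqₖ₋₁ + qₖ₋₂ (with p₋₁=1, p₋₂=0, q₋₁=0, q₋₂=1):
  k=0: a=0, p=0, q=1
  k=1: a=6, p=1, q=6
  k=2: a=3, p=3, q=19
  k=3: a=3, p=10, q=63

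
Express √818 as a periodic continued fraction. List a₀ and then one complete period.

a₀ = ⌊√818⌋ = 28.

[28; 1, 1, 1, 1, 56]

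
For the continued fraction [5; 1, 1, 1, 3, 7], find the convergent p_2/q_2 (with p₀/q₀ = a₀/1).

11/2

Using pₖ = aₖpₖ₋₁ + pₖ₋₂, qₖ = aₖqₖ₋₁ + qₖ₋₂ (with p₋₁=1, p₋₂=0, q₋₁=0, q₋₂=1):
  k=0: a=5, p=5, q=1
  k=1: a=1, p=6, q=1
  k=2: a=1, p=11, q=2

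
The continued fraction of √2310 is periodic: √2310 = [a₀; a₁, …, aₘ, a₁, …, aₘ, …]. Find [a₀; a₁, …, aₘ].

[48; 16, 96]

a₀ = ⌊√2310⌋ = 48.
With m₀=0, d₀=1 and mₖ₊₁ = dₖaₖ − mₖ, dₖ₊₁ = (n − mₖ₊₁²)/dₖ, aₖ₊₁ = ⌊(a₀+mₖ₊₁)/dₖ₊₁⌋:
  k=1: m=48, d=6, a=16
  k=2: m=48, d=1, a=96
d=1 and a=2a₀=96 at k=2, so the next step gives (m, d) = (48, 6) again — its k=1 value — and the period has length 2.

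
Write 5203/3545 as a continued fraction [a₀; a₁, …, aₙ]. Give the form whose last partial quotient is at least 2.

[1; 2, 7, 4, 6, 9]

5203 = 1×3545 + 1658
3545 = 2×1658 + 229
1658 = 7×229 + 55
229 = 4×55 + 9
55 = 6×9 + 1
9 = 9×1 + 0  (stop)
So 5203/3545 = [1; 2, 7, 4, 6, 9].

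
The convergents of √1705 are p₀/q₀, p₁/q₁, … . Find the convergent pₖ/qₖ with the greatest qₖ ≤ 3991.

√1705 = [41; 3, 2, 3, 82, …] (period length 4).
Convergents:
  p_0/q_0 = 41/1
  p_1/q_1 = 124/3
  p_2/q_2 = 289/7
  p_3/q_3 = 991/24
  p_4/q_4 = 81551/1975
  p_5/q_5 = 245644/5949
q_4 = 1975 ≤ 3991 < 5949 = q_5, so the answer is 81551/1975.

81551/1975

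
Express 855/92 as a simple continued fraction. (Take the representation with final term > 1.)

[9; 3, 2, 2, 5]

855 = 9·92 + 27
92 = 3·27 + 11
27 = 2·11 + 5
11 = 2·5 + 1
5 = 5·1 + 0  (stop)
So 855/92 = [9; 3, 2, 2, 5].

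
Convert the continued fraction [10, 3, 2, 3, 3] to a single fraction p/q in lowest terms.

813/79

Using pₖ = aₖpₖ₋₁ + pₖ₋₂ and qₖ = aₖqₖ₋₁ + qₖ₋₂:
  k=0: a=10, p=10, q=1
  k=1: a=3, p=31, q=3
  k=2: a=2, p=72, q=7
  k=3: a=3, p=247, q=24
  k=4: a=3, p=813, q=79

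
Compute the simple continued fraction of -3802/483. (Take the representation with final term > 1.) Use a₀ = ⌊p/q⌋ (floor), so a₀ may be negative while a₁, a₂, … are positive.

-3802 = -8·483 + 62
483 = 7·62 + 49
62 = 1·49 + 13
49 = 3·13 + 10
13 = 1·10 + 3
10 = 3·3 + 1
3 = 3·1 + 0  (stop)
So -3802/483 = [-8; 7, 1, 3, 1, 3, 3].

[-8; 7, 1, 3, 1, 3, 3]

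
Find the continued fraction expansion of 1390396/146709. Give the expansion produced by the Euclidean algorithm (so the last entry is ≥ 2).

1390396 = 9·146709 + 70015
146709 = 2·70015 + 6679
70015 = 10·6679 + 3225
6679 = 2·3225 + 229
3225 = 14·229 + 19
229 = 12·19 + 1
19 = 19·1 + 0  (stop)
So 1390396/146709 = [9; 2, 10, 2, 14, 12, 19].

[9; 2, 10, 2, 14, 12, 19]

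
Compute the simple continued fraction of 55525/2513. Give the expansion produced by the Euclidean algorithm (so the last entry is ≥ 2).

[22; 10, 1, 1, 16, 1, 1, 3]

55525 = 22·2513 + 239
2513 = 10·239 + 123
239 = 1·123 + 116
123 = 1·116 + 7
116 = 16·7 + 4
7 = 1·4 + 3
4 = 1·3 + 1
3 = 3·1 + 0  (stop)
So 55525/2513 = [22; 10, 1, 1, 16, 1, 1, 3].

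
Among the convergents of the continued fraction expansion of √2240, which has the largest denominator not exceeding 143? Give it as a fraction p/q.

√2240 = [47; 3, 23, 3, 94, …] (period length 4).
Convergents:
  p_0/q_0 = 47/1
  p_1/q_1 = 142/3
  p_2/q_2 = 3313/70
  p_3/q_3 = 10081/213
q_2 = 70 ≤ 143 < 213 = q_3, so the answer is 3313/70.

3313/70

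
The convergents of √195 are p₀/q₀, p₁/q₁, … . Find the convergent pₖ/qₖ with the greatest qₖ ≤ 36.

√195 = [13; 1, 26, …] (period length 2).
Convergents:
  p_0/q_0 = 13/1
  p_1/q_1 = 14/1
  p_2/q_2 = 377/27
  p_3/q_3 = 391/28
  p_4/q_4 = 10543/755
q_3 = 28 ≤ 36 < 755 = q_4, so the answer is 391/28.

391/28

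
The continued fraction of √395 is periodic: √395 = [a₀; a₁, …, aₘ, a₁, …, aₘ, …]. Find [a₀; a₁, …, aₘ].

[19; 1, 6, 1, 38]

a₀ = ⌊√395⌋ = 19.
With m₀=0, d₀=1 and mₖ₊₁ = dₖaₖ − mₖ, dₖ₊₁ = (n − mₖ₊₁²)/dₖ, aₖ₊₁ = ⌊(a₀+mₖ₊₁)/dₖ₊₁⌋:
  k=1: m=19, d=34, a=1
  k=2: m=15, d=5, a=6
  k=3: m=15, d=34, a=1
  k=4: m=19, d=1, a=38
d=1 and a=2a₀=38 at k=4, so the next step gives (m, d) = (19, 34) again — its k=1 value — and the period has length 4.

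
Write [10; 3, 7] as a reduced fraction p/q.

Using pₖ = aₖpₖ₋₁ + pₖ₋₂ and qₖ = aₖqₖ₋₁ + qₖ₋₂:
  k=0: a=10, p=10, q=1
  k=1: a=3, p=31, q=3
  k=2: a=7, p=227, q=22

227/22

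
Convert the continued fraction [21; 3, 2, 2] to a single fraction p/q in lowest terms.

Using pₖ = aₖpₖ₋₁ + pₖ₋₂ and qₖ = aₖqₖ₋₁ + qₖ₋₂:
  k=0: a=21, p=21, q=1
  k=1: a=3, p=64, q=3
  k=2: a=2, p=149, q=7
  k=3: a=2, p=362, q=17

362/17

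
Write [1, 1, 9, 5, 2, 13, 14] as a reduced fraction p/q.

Fold from the inside: start with 14/1.
  13 + 1/14 = 183/14
  2 + 14/183 = 380/183
  5 + 183/380 = 2083/380
  9 + 380/2083 = 19127/2083
  1 + 2083/19127 = 21210/19127
  1 + 19127/21210 = 40337/21210

40337/21210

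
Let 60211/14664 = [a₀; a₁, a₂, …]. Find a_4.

60211 = 4·14664 + 1555   →  a_0 = 4
14664 = 9·1555 + 669   →  a_1 = 9
1555 = 2·669 + 217   →  a_2 = 2
669 = 3·217 + 18   →  a_3 = 3
217 = 12·18 + 1   →  a_4 = 12

12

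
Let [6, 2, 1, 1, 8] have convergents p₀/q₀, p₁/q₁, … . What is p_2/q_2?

Using pₖ = aₖpₖ₋₁ + pₖ₋₂, qₖ = aₖqₖ₋₁ + qₖ₋₂ (with p₋₁=1, p₋₂=0, q₋₁=0, q₋₂=1):
  k=0: a=6, p=6, q=1
  k=1: a=2, p=13, q=2
  k=2: a=1, p=19, q=3

19/3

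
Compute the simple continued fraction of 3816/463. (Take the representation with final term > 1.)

[8; 4, 7, 2, 7]

3816 = 8×463 + 112
463 = 4×112 + 15
112 = 7×15 + 7
15 = 2×7 + 1
7 = 7×1 + 0  (stop)
So 3816/463 = [8; 4, 7, 2, 7].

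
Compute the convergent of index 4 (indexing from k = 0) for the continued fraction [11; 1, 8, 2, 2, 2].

Using pₖ = aₖpₖ₋₁ + pₖ₋₂, qₖ = aₖqₖ₋₁ + qₖ₋₂ (with p₋₁=1, p₋₂=0, q₋₁=0, q₋₂=1):
  k=0: a=11, p=11, q=1
  k=1: a=1, p=12, q=1
  k=2: a=8, p=107, q=9
  k=3: a=2, p=226, q=19
  k=4: a=2, p=559, q=47

559/47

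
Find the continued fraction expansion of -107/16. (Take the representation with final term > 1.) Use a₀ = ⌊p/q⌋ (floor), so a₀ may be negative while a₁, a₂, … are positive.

[-7; 3, 5]

-107 = -7*16 + 5
16 = 3*5 + 1
5 = 5*1 + 0  (stop)
So -107/16 = [-7; 3, 5].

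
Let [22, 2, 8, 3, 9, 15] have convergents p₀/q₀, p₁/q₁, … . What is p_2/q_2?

Using pₖ = aₖpₖ₋₁ + pₖ₋₂, qₖ = aₖqₖ₋₁ + qₖ₋₂ (with p₋₁=1, p₋₂=0, q₋₁=0, q₋₂=1):
  k=0: a=22, p=22, q=1
  k=1: a=2, p=45, q=2
  k=2: a=8, p=382, q=17

382/17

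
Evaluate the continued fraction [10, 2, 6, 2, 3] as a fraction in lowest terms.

1015/97

Using pₖ = aₖpₖ₋₁ + pₖ₋₂ and qₖ = aₖqₖ₋₁ + qₖ₋₂:
  k=0: a=10, p=10, q=1
  k=1: a=2, p=21, q=2
  k=2: a=6, p=136, q=13
  k=3: a=2, p=293, q=28
  k=4: a=3, p=1015, q=97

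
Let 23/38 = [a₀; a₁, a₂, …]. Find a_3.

23 = 0·38 + 23   →  a_0 = 0
38 = 1·23 + 15   →  a_1 = 1
23 = 1·15 + 8   →  a_2 = 1
15 = 1·8 + 7   →  a_3 = 1

1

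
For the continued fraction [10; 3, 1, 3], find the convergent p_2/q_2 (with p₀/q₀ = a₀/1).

Using pₖ = aₖpₖ₋₁ + pₖ₋₂, qₖ = aₖqₖ₋₁ + qₖ₋₂ (with p₋₁=1, p₋₂=0, q₋₁=0, q₋₂=1):
  k=0: a=10, p=10, q=1
  k=1: a=3, p=31, q=3
  k=2: a=1, p=41, q=4

41/4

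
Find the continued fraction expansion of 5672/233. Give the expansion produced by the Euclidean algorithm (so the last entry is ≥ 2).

[24; 2, 1, 10, 2, 3]

5672 = 24·233 + 80
233 = 2·80 + 73
80 = 1·73 + 7
73 = 10·7 + 3
7 = 2·3 + 1
3 = 3·1 + 0  (stop)
So 5672/233 = [24; 2, 1, 10, 2, 3].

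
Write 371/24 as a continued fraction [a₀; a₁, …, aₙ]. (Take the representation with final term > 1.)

371 = 15*24 + 11
24 = 2*11 + 2
11 = 5*2 + 1
2 = 2*1 + 0  (stop)
So 371/24 = [15; 2, 5, 2].

[15; 2, 5, 2]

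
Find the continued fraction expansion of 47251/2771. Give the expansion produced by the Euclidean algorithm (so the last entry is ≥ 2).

47251 = 17×2771 + 144
2771 = 19×144 + 35
144 = 4×35 + 4
35 = 8×4 + 3
4 = 1×3 + 1
3 = 3×1 + 0  (stop)
So 47251/2771 = [17; 19, 4, 8, 1, 3].

[17; 19, 4, 8, 1, 3]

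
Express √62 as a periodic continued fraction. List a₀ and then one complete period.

a₀ = ⌊√62⌋ = 7.

[7; 1, 6, 1, 14]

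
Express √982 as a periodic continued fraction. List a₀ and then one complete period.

[31; 2, 1, 30, 1, 2, 62]

a₀ = ⌊√982⌋ = 31.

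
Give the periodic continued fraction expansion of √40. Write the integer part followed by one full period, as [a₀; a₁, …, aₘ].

[6; 3, 12]

a₀ = ⌊√40⌋ = 6.
With m₀=0, d₀=1 and mₖ₊₁ = dₖaₖ − mₖ, dₖ₊₁ = (n − mₖ₊₁²)/dₖ, aₖ₊₁ = ⌊(a₀+mₖ₊₁)/dₖ₊₁⌋:
  k=1: m=6, d=4, a=3
  k=2: m=6, d=1, a=12
d=1 and a=2a₀=12 at k=2, so the next step gives (m, d) = (6, 4) again — its k=1 value — and the period has length 2.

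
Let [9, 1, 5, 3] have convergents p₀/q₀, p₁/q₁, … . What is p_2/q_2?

Using pₖ = aₖpₖ₋₁ + pₖ₋₂, qₖ = aₖqₖ₋₁ + qₖ₋₂ (with p₋₁=1, p₋₂=0, q₋₁=0, q₋₂=1):
  k=0: a=9, p=9, q=1
  k=1: a=1, p=10, q=1
  k=2: a=5, p=59, q=6

59/6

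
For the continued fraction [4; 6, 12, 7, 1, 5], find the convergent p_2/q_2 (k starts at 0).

Using pₖ = aₖpₖ₋₁ + pₖ₋₂, qₖ = aₖqₖ₋₁ + qₖ₋₂ (with p₋₁=1, p₋₂=0, q₋₁=0, q₋₂=1):
  k=0: a=4, p=4, q=1
  k=1: a=6, p=25, q=6
  k=2: a=12, p=304, q=73

304/73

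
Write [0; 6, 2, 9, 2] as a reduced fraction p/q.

Using pₖ = aₖpₖ₋₁ + pₖ₋₂ and qₖ = aₖqₖ₋₁ + qₖ₋₂:
  k=0: a=0, p=0, q=1
  k=1: a=6, p=1, q=6
  k=2: a=2, p=2, q=13
  k=3: a=9, p=19, q=123
  k=4: a=2, p=40, q=259

40/259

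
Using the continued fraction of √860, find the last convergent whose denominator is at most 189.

3871/132

√860 = [29; 3, 14, 3, 58, …] (period length 4).
Convergents:
  p_0/q_0 = 29/1
  p_1/q_1 = 88/3
  p_2/q_2 = 1261/43
  p_3/q_3 = 3871/132
  p_4/q_4 = 225779/7699
q_3 = 132 ≤ 189 < 7699 = q_4, so the answer is 3871/132.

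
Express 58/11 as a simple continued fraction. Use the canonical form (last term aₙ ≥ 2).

58 = 5×11 + 3
11 = 3×3 + 2
3 = 1×2 + 1
2 = 2×1 + 0  (stop)
So 58/11 = [5; 3, 1, 2].

[5; 3, 1, 2]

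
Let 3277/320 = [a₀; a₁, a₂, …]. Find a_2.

3277 = 10·320 + 77   →  a_0 = 10
320 = 4·77 + 12   →  a_1 = 4
77 = 6·12 + 5   →  a_2 = 6

6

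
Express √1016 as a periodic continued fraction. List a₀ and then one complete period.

[31; 1, 6, 1, 62]

a₀ = ⌊√1016⌋ = 31.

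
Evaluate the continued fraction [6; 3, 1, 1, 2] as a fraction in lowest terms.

113/18

Using pₖ = aₖpₖ₋₁ + pₖ₋₂ and qₖ = aₖqₖ₋₁ + qₖ₋₂:
  k=0: a=6, p=6, q=1
  k=1: a=3, p=19, q=3
  k=2: a=1, p=25, q=4
  k=3: a=1, p=44, q=7
  k=4: a=2, p=113, q=18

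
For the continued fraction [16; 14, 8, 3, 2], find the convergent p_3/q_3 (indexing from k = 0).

Using pₖ = aₖpₖ₋₁ + pₖ₋₂, qₖ = aₖqₖ₋₁ + qₖ₋₂ (with p₋₁=1, p₋₂=0, q₋₁=0, q₋₂=1):
  k=0: a=16, p=16, q=1
  k=1: a=14, p=225, q=14
  k=2: a=8, p=1816, q=113
  k=3: a=3, p=5673, q=353

5673/353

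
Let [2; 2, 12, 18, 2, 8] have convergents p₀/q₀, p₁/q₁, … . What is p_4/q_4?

Using pₖ = aₖpₖ₋₁ + pₖ₋₂, qₖ = aₖqₖ₋₁ + qₖ₋₂ (with p₋₁=1, p₋₂=0, q₋₁=0, q₋₂=1):
  k=0: a=2, p=2, q=1
  k=1: a=2, p=5, q=2
  k=2: a=12, p=62, q=25
  k=3: a=18, p=1121, q=452
  k=4: a=2, p=2304, q=929

2304/929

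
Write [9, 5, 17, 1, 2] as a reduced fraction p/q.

2465/268

Fold from the inside: start with 2/1.
  1 + 1/2 = 3/2
  17 + 2/3 = 53/3
  5 + 3/53 = 268/53
  9 + 53/268 = 2465/268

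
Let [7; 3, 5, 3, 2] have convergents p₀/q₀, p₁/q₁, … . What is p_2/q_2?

117/16

Using pₖ = aₖpₖ₋₁ + pₖ₋₂, qₖ = aₖqₖ₋₁ + qₖ₋₂ (with p₋₁=1, p₋₂=0, q₋₁=0, q₋₂=1):
  k=0: a=7, p=7, q=1
  k=1: a=3, p=22, q=3
  k=2: a=5, p=117, q=16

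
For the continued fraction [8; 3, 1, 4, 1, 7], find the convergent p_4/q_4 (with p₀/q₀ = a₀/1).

Using pₖ = aₖpₖ₋₁ + pₖ₋₂, qₖ = aₖqₖ₋₁ + qₖ₋₂ (with p₋₁=1, p₋₂=0, q₋₁=0, q₋₂=1):
  k=0: a=8, p=8, q=1
  k=1: a=3, p=25, q=3
  k=2: a=1, p=33, q=4
  k=3: a=4, p=157, q=19
  k=4: a=1, p=190, q=23

190/23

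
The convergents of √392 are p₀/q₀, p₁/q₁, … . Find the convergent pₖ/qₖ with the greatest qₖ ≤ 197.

√392 = [19; 1, 3, 1, 38, …] (period length 4).
Convergents:
  p_0/q_0 = 19/1
  p_1/q_1 = 20/1
  p_2/q_2 = 79/4
  p_3/q_3 = 99/5
  p_4/q_4 = 3841/194
  p_5/q_5 = 3940/199
q_4 = 194 ≤ 197 < 199 = q_5, so the answer is 3841/194.

3841/194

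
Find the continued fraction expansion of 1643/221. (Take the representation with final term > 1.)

[7; 2, 3, 3, 4, 2]

1643 = 7·221 + 96
221 = 2·96 + 29
96 = 3·29 + 9
29 = 3·9 + 2
9 = 4·2 + 1
2 = 2·1 + 0  (stop)
So 1643/221 = [7; 2, 3, 3, 4, 2].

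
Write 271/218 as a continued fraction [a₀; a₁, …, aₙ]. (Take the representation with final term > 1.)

[1; 4, 8, 1, 5]

271 = 1·218 + 53
218 = 4·53 + 6
53 = 8·6 + 5
6 = 1·5 + 1
5 = 5·1 + 0  (stop)
So 271/218 = [1; 4, 8, 1, 5].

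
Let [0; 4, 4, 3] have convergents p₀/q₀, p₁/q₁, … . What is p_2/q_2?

4/17

Using pₖ = aₖpₖ₋₁ + pₖ₋₂, qₖ = aₖqₖ₋₁ + qₖ₋₂ (with p₋₁=1, p₋₂=0, q₋₁=0, q₋₂=1):
  k=0: a=0, p=0, q=1
  k=1: a=4, p=1, q=4
  k=2: a=4, p=4, q=17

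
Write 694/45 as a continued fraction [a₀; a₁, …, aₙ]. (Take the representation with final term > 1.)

[15; 2, 2, 1, 2, 2]

694 = 15×45 + 19
45 = 2×19 + 7
19 = 2×7 + 5
7 = 1×5 + 2
5 = 2×2 + 1
2 = 2×1 + 0  (stop)
So 694/45 = [15; 2, 2, 1, 2, 2].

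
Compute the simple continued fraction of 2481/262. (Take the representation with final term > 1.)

[9; 2, 7, 1, 2, 5]

2481 = 9×262 + 123
262 = 2×123 + 16
123 = 7×16 + 11
16 = 1×11 + 5
11 = 2×5 + 1
5 = 5×1 + 0  (stop)
So 2481/262 = [9; 2, 7, 1, 2, 5].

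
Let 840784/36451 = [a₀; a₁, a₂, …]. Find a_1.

840784 = 23·36451 + 2411   →  a_0 = 23
36451 = 15·2411 + 286   →  a_1 = 15

15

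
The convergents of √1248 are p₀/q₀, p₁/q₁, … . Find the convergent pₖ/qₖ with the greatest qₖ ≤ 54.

1837/52

√1248 = [35; 3, 17, 3, 70, …] (period length 4).
Convergents:
  p_0/q_0 = 35/1
  p_1/q_1 = 106/3
  p_2/q_2 = 1837/52
  p_3/q_3 = 5617/159
q_2 = 52 ≤ 54 < 159 = q_3, so the answer is 1837/52.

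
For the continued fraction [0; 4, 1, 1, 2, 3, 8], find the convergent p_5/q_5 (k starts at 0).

Using pₖ = aₖpₖ₋₁ + pₖ₋₂, qₖ = aₖqₖ₋₁ + qₖ₋₂ (with p₋₁=1, p₋₂=0, q₋₁=0, q₋₂=1):
  k=0: a=0, p=0, q=1
  k=1: a=4, p=1, q=4
  k=2: a=1, p=1, q=5
  k=3: a=1, p=2, q=9
  k=4: a=2, p=5, q=23
  k=5: a=3, p=17, q=78

17/78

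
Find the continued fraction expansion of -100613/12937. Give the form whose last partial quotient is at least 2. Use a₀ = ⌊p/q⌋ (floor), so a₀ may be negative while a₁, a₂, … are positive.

-100613 = -8×12937 + 2883
12937 = 4×2883 + 1405
2883 = 2×1405 + 73
1405 = 19×73 + 18
73 = 4×18 + 1
18 = 18×1 + 0  (stop)
So -100613/12937 = [-8; 4, 2, 19, 4, 18].

[-8; 4, 2, 19, 4, 18]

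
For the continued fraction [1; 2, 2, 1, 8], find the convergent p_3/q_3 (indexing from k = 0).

Using pₖ = aₖpₖ₋₁ + pₖ₋₂, qₖ = aₖqₖ₋₁ + qₖ₋₂ (with p₋₁=1, p₋₂=0, q₋₁=0, q₋₂=1):
  k=0: a=1, p=1, q=1
  k=1: a=2, p=3, q=2
  k=2: a=2, p=7, q=5
  k=3: a=1, p=10, q=7

10/7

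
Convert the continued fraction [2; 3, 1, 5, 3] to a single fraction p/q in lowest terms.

165/73

Fold from the inside: start with 3/1.
  5 + 1/3 = 16/3
  1 + 3/16 = 19/16
  3 + 16/19 = 73/19
  2 + 19/73 = 165/73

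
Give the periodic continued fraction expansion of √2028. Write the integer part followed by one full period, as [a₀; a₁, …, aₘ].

a₀ = ⌊√2028⌋ = 45.

[45; 30, 90]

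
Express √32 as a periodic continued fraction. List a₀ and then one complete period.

[5; 1, 1, 1, 10]

a₀ = ⌊√32⌋ = 5.
With m₀=0, d₀=1 and mₖ₊₁ = dₖaₖ − mₖ, dₖ₊₁ = (n − mₖ₊₁²)/dₖ, aₖ₊₁ = ⌊(a₀+mₖ₊₁)/dₖ₊₁⌋:
  k=1: m=5, d=7, a=1
  k=2: m=2, d=4, a=1
  k=3: m=2, d=7, a=1
  k=4: m=5, d=1, a=10
d=1 and a=2a₀=10 at k=4, so the next step gives (m, d) = (5, 7) again — its k=1 value — and the period has length 4.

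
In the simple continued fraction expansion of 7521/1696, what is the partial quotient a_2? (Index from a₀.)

7521 = 4·1696 + 737   →  a_0 = 4
1696 = 2·737 + 222   →  a_1 = 2
737 = 3·222 + 71   →  a_2 = 3

3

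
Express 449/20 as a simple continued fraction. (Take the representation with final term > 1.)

[22; 2, 4, 2]

449 = 22·20 + 9
20 = 2·9 + 2
9 = 4·2 + 1
2 = 2·1 + 0  (stop)
So 449/20 = [22; 2, 4, 2].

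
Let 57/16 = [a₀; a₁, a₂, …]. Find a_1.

1

57 = 3·16 + 9   →  a_0 = 3
16 = 1·9 + 7   →  a_1 = 1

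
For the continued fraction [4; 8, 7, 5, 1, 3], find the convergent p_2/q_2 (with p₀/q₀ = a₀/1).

Using pₖ = aₖpₖ₋₁ + pₖ₋₂, qₖ = aₖqₖ₋₁ + qₖ₋₂ (with p₋₁=1, p₋₂=0, q₋₁=0, q₋₂=1):
  k=0: a=4, p=4, q=1
  k=1: a=8, p=33, q=8
  k=2: a=7, p=235, q=57

235/57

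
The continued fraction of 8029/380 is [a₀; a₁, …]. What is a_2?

1

8029 = 21·380 + 49   →  a_0 = 21
380 = 7·49 + 37   →  a_1 = 7
49 = 1·37 + 12   →  a_2 = 1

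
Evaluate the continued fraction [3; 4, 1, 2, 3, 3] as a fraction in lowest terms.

Fold from the inside: start with 3/1.
  3 + 1/3 = 10/3
  2 + 3/10 = 23/10
  1 + 10/23 = 33/23
  4 + 23/33 = 155/33
  3 + 33/155 = 498/155

498/155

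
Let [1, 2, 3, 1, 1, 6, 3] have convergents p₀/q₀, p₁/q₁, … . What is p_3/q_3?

Using pₖ = aₖpₖ₋₁ + pₖ₋₂, qₖ = aₖqₖ₋₁ + qₖ₋₂ (with p₋₁=1, p₋₂=0, q₋₁=0, q₋₂=1):
  k=0: a=1, p=1, q=1
  k=1: a=2, p=3, q=2
  k=2: a=3, p=10, q=7
  k=3: a=1, p=13, q=9

13/9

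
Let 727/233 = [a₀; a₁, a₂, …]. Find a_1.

8

727 = 3·233 + 28   →  a_0 = 3
233 = 8·28 + 9   →  a_1 = 8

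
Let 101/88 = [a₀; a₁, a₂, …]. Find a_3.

3

101 = 1·88 + 13   →  a_0 = 1
88 = 6·13 + 10   →  a_1 = 6
13 = 1·10 + 3   →  a_2 = 1
10 = 3·3 + 1   →  a_3 = 3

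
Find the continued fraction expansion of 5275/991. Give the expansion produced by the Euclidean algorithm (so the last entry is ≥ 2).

[5; 3, 10, 3, 10]

5275 = 5·991 + 320
991 = 3·320 + 31
320 = 10·31 + 10
31 = 3·10 + 1
10 = 10·1 + 0  (stop)
So 5275/991 = [5; 3, 10, 3, 10].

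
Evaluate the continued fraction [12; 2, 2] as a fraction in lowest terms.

Fold from the inside: start with 2/1.
  2 + 1/2 = 5/2
  12 + 2/5 = 62/5

62/5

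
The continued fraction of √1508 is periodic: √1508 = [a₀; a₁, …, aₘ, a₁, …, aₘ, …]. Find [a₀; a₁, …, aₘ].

[38; 1, 4, 1, 76]

a₀ = ⌊√1508⌋ = 38.
With m₀=0, d₀=1 and mₖ₊₁ = dₖaₖ − mₖ, dₖ₊₁ = (n − mₖ₊₁²)/dₖ, aₖ₊₁ = ⌊(a₀+mₖ₊₁)/dₖ₊₁⌋:
  k=1: m=38, d=64, a=1
  k=2: m=26, d=13, a=4
  k=3: m=26, d=64, a=1
  k=4: m=38, d=1, a=76
d=1 and a=2a₀=76 at k=4, so the next step gives (m, d) = (38, 64) again — its k=1 value — and the period has length 4.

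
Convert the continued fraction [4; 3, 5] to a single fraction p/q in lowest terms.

Fold from the inside: start with 5/1.
  3 + 1/5 = 16/5
  4 + 5/16 = 69/16

69/16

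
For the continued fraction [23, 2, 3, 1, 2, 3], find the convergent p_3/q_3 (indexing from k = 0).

Using pₖ = aₖpₖ₋₁ + pₖ₋₂, qₖ = aₖqₖ₋₁ + qₖ₋₂ (with p₋₁=1, p₋₂=0, q₋₁=0, q₋₂=1):
  k=0: a=23, p=23, q=1
  k=1: a=2, p=47, q=2
  k=2: a=3, p=164, q=7
  k=3: a=1, p=211, q=9

211/9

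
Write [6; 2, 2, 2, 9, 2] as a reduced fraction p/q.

1527/238

Fold from the inside: start with 2/1.
  9 + 1/2 = 19/2
  2 + 2/19 = 40/19
  2 + 19/40 = 99/40
  2 + 40/99 = 238/99
  6 + 99/238 = 1527/238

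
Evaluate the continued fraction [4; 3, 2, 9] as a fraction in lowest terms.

283/66

Using pₖ = aₖpₖ₋₁ + pₖ₋₂ and qₖ = aₖqₖ₋₁ + qₖ₋₂:
  k=0: a=4, p=4, q=1
  k=1: a=3, p=13, q=3
  k=2: a=2, p=30, q=7
  k=3: a=9, p=283, q=66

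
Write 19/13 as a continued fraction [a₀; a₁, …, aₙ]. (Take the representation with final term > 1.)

[1; 2, 6]

19 = 1×13 + 6
13 = 2×6 + 1
6 = 6×1 + 0  (stop)
So 19/13 = [1; 2, 6].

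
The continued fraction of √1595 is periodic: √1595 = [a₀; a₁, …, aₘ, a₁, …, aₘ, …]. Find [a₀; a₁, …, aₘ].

a₀ = ⌊√1595⌋ = 39.

[39; 1, 14, 1, 78]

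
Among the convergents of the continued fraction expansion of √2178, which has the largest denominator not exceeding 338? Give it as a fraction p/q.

√2178 = [46; 1, 2, 46, 2, 1, 92, …] (period length 6).
Convergents:
  p_0/q_0 = 46/1
  p_1/q_1 = 47/1
  p_2/q_2 = 140/3
  p_3/q_3 = 6487/139
  p_4/q_4 = 13114/281
  p_5/q_5 = 19601/420
q_4 = 281 ≤ 338 < 420 = q_5, so the answer is 13114/281.

13114/281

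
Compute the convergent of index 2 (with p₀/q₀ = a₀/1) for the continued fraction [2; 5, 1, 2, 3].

Using pₖ = aₖpₖ₋₁ + pₖ₋₂, qₖ = aₖqₖ₋₁ + qₖ₋₂ (with p₋₁=1, p₋₂=0, q₋₁=0, q₋₂=1):
  k=0: a=2, p=2, q=1
  k=1: a=5, p=11, q=5
  k=2: a=1, p=13, q=6

13/6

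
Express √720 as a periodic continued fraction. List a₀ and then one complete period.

a₀ = ⌊√720⌋ = 26.
With m₀=0, d₀=1 and mₖ₊₁ = dₖaₖ − mₖ, dₖ₊₁ = (n − mₖ₊₁²)/dₖ, aₖ₊₁ = ⌊(a₀+mₖ₊₁)/dₖ₊₁⌋:
  k=1: m=26, d=44, a=1
  k=2: m=18, d=9, a=4
  k=3: m=18, d=44, a=1
  k=4: m=26, d=1, a=52
d=1 and a=2a₀=52 at k=4, so the next step gives (m, d) = (26, 44) again — its k=1 value — and the period has length 4.

[26; 1, 4, 1, 52]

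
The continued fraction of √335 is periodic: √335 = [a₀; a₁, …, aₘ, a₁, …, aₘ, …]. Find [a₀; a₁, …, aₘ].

a₀ = ⌊√335⌋ = 18.
With m₀=0, d₀=1 and mₖ₊₁ = dₖaₖ − mₖ, dₖ₊₁ = (n − mₖ₊₁²)/dₖ, aₖ₊₁ = ⌊(a₀+mₖ₊₁)/dₖ₊₁⌋:
  k=1: m=18, d=11, a=3
  k=2: m=15, d=10, a=3
  k=3: m=15, d=11, a=3
  k=4: m=18, d=1, a=36
d=1 and a=2a₀=36 at k=4, so the next step gives (m, d) = (18, 11) again — its k=1 value — and the period has length 4.

[18; 3, 3, 3, 36]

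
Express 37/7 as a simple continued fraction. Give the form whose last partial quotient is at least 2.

[5; 3, 2]

37 = 5·7 + 2
7 = 3·2 + 1
2 = 2·1 + 0  (stop)
So 37/7 = [5; 3, 2].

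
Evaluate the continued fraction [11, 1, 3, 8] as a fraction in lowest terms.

388/33

Fold from the inside: start with 8/1.
  3 + 1/8 = 25/8
  1 + 8/25 = 33/25
  11 + 25/33 = 388/33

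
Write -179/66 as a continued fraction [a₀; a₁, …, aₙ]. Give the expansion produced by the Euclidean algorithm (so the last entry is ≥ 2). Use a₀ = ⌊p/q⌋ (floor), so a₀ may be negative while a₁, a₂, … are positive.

[-3; 3, 2, 9]

-179 = -3·66 + 19
66 = 3·19 + 9
19 = 2·9 + 1
9 = 9·1 + 0  (stop)
So -179/66 = [-3; 3, 2, 9].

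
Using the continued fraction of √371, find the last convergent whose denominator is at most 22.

366/19

√371 = [19; 3, 1, 4, 1, 3, 38, …] (period length 6).
Convergents:
  p_0/q_0 = 19/1
  p_1/q_1 = 58/3
  p_2/q_2 = 77/4
  p_3/q_3 = 366/19
  p_4/q_4 = 443/23
q_3 = 19 ≤ 22 < 23 = q_4, so the answer is 366/19.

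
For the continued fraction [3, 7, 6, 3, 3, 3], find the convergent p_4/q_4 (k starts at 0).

Using pₖ = aₖpₖ₋₁ + pₖ₋₂, qₖ = aₖqₖ₋₁ + qₖ₋₂ (with p₋₁=1, p₋₂=0, q₋₁=0, q₋₂=1):
  k=0: a=3, p=3, q=1
  k=1: a=7, p=22, q=7
  k=2: a=6, p=135, q=43
  k=3: a=3, p=427, q=136
  k=4: a=3, p=1416, q=451

1416/451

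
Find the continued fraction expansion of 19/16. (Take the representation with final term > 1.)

[1; 5, 3]

19 = 1·16 + 3
16 = 5·3 + 1
3 = 3·1 + 0  (stop)
So 19/16 = [1; 5, 3].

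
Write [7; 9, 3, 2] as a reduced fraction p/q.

Using pₖ = aₖpₖ₋₁ + pₖ₋₂ and qₖ = aₖqₖ₋₁ + qₖ₋₂:
  k=0: a=7, p=7, q=1
  k=1: a=9, p=64, q=9
  k=2: a=3, p=199, q=28
  k=3: a=2, p=462, q=65

462/65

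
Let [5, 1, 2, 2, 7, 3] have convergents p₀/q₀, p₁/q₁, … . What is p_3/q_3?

40/7

Using pₖ = aₖpₖ₋₁ + pₖ₋₂, qₖ = aₖqₖ₋₁ + qₖ₋₂ (with p₋₁=1, p₋₂=0, q₋₁=0, q₋₂=1):
  k=0: a=5, p=5, q=1
  k=1: a=1, p=6, q=1
  k=2: a=2, p=17, q=3
  k=3: a=2, p=40, q=7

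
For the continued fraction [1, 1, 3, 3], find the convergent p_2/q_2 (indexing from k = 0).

Using pₖ = aₖpₖ₋₁ + pₖ₋₂, qₖ = aₖqₖ₋₁ + qₖ₋₂ (with p₋₁=1, p₋₂=0, q₋₁=0, q₋₂=1):
  k=0: a=1, p=1, q=1
  k=1: a=1, p=2, q=1
  k=2: a=3, p=7, q=4

7/4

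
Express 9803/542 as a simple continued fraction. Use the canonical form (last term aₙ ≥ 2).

9803 = 18×542 + 47
542 = 11×47 + 25
47 = 1×25 + 22
25 = 1×22 + 3
22 = 7×3 + 1
3 = 3×1 + 0  (stop)
So 9803/542 = [18; 11, 1, 1, 7, 3].

[18; 11, 1, 1, 7, 3]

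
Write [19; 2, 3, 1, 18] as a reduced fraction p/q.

3286/169

Fold from the inside: start with 18/1.
  1 + 1/18 = 19/18
  3 + 18/19 = 75/19
  2 + 19/75 = 169/75
  19 + 75/169 = 3286/169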